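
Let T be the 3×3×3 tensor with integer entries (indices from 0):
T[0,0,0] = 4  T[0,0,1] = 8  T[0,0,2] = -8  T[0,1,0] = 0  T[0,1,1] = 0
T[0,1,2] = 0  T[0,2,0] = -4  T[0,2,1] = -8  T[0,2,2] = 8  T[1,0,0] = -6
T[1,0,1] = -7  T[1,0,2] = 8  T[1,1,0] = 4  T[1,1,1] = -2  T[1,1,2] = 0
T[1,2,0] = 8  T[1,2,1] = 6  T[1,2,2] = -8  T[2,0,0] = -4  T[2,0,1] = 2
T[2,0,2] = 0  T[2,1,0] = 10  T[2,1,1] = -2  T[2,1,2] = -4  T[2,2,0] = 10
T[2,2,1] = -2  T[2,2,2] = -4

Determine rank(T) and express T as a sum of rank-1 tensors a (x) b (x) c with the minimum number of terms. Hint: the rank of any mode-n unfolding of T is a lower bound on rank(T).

Lower bound: in the mode-3 unfolding of T (rows indexed by k, columns by (i,j)) the 3×3 minor on rows k ∈ {0, 1, 2}, columns (i,j) ∈ {(0,0), (1,0), (2,1)} is det [[4, -6, 10], [8, -7, -2], [-8, 8, -4]] = -32 ≠ 0, so that unfolding has rank ≥ 3 and hence rank(T) ≥ 3 (CP rank is at least every unfolding rank, though it can be larger).
Upper bound: T is a sum of 3 rank-1 terms, T = [0, 0, 1] (x) [0, 1, 1] (x) [2, 2, -4] + [0, 1, 2] (x) [1, -2, -2] (x) [-2, 1, 0] + [1, -1, 0] (x) [1, 0, -1] (x) [4, 8, -8] (one valid choice — decompositions are not unique — normalised so each a, b is primitive with positive first nonzero entry; check it by expanding all entries), so rank(T) ≤ 3.
These bounds meet, so rank(T) = 3.

rank(T) = 3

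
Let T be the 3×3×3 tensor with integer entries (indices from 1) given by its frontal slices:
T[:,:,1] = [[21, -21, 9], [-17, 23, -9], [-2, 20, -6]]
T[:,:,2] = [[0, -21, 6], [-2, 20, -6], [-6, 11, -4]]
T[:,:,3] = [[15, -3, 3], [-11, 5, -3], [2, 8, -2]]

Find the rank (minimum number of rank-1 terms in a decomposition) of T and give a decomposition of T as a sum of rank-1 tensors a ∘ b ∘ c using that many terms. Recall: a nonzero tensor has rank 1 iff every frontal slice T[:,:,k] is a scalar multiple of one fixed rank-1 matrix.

Lower bound: the mode-2 unfolding of T (rows indexed by j, columns by (i,k) = (1,1), (1,2), (1,3), (2,1), (2,2), (2,3), (3,1), (3,2), (3,3)) is [[21, 0, 15, -17, -2, -11, -2, -6, 2], [-21, -21, -3, 23, 20, 5, 20, 11, 8], [9, 6, 3, -9, -6, -3, -6, -4, -2]].
There the 2×2 minor on rows j ∈ {1, 2}, columns (i,k) ∈ {(1,1), (1,2)} is det [[21, 0], [-21, -21]] = -441 ≠ 0, so this unfolding has rank ≥ 2; CP rank is at least every unfolding rank, so rank(T) ≥ 2. (This is only a lower bound: in general the CP rank may exceed every unfolding rank, so we still need to exhibit 2 rank-1 terms summing to T.)
Upper bound — finding two terms. Write S_k = T[:,:,k] for the frontal slices: S₁ = [[21, -21, 9], [-17, 23, -9], [-2, 20, -6]], S₂ = [[0, -21, 6], [-2, 20, -6], [-6, 11, -4]], S₃ = [[15, -3, 3], [-11, 5, -3], [2, 8, -2]].
If T = a₁ ∘ b₁ ∘ c₁ + a₂ ∘ b₂ ∘ c₂ then each S_k = c₁[k]·a₁b₁ᵀ + c₂[k]·a₂b₂ᵀ. S₁ and S₂ are linearly independent, so a₁b₁ᵀ and a₂b₂ᵀ must span the same plane of matrices: they are the rank-1 matrices of the form x·S₁ + y·S₂.
The 2×2 minor of x·S₁ + y·S₂ on rows {1,2}, columns {1,2} is 126·x² + 21·xy − 42·y² = 21·(3·x + 2·y)(2·x − y), vanishing at (x:y) = (2:-3) and (1:2).
M₁ = 2·S₁ − 3·S₂ = [[42, 21, 0], [-28, -14, 0], [14, 7, 0]] = 7·(3, -2, 1)(2, 1, 0)ᵀ and M₂ = S₁ + 2·S₂ = [[21, -63, 21], [-21, 63, -21], [-14, 42, -14]] = 7·(3, -3, -2)(1, -3, 1)ᵀ, so take a₁ = (3, -2, 1), b₁ = (2, 1, 0), a₂ = (3, -3, -2), b₂ = (1, -3, 1).
Each slice is an integer combination of E₁ = a₁b₁ᵀ and E₂ = a₂b₂ᵀ: S₁ = 2·E₁ + 3·E₂, S₂ = −E₁ + 2·E₂, S₃ = 2·E₁ + E₂; reading off coefficients, c₁ = (2, -1, 2) and c₂ = (3, 2, 1).
Hence T = (3, -2, 1) ∘ (2, 1, 0) ∘ (2, -1, 2) + (3, -3, -2) ∘ (1, -3, 1) ∘ (3, 2, 1), so rank(T) ≤ 2.
These bounds meet, so rank(T) = 2.

rank(T) = 2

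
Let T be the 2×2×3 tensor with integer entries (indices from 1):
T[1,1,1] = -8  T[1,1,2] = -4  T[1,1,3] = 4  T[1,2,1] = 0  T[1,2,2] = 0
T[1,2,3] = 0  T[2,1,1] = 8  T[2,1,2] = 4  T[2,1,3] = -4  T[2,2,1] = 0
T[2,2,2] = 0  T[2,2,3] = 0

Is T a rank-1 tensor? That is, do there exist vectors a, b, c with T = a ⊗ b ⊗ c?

If T = a ⊗ b ⊗ c then every fibre of T is a multiple of the corresponding factor, so read the factors off the fibres through the nonzero entry T[1,1,1] = -8.
The mode-1 fibre T[:,1,1] = [-8, 8] gives a = (1, -1) (primitive direction); the mode-2 fibre T[1,:,1] = [-8, 0] gives b = (1, 0); then c[k] = T[1,1,k] / (a[1]·b[1]) = [-8, -4, 4] / 1 = (-8, -4, 4).
Expanding (1, -1) ⊗ (1, 0) ⊗ (-8, -4, 4) reproduces all 12 entries of T, so T = (1, -1) ⊗ (1, 0) ⊗ (-8, -4, 4) and rank(T) ≤ 1.
Equivalently every frontal slice T[:,:,k] is c[k] times the rank-1 matrix (1, -1) ⊗ (1, 0). So T has rank 1 (it is nonzero).

Yes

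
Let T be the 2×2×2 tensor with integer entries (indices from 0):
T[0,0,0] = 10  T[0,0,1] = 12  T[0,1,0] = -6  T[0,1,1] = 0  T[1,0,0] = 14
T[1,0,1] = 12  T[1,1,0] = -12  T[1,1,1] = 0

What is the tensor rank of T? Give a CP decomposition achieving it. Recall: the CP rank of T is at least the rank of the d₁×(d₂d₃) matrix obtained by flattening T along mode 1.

rank(T) = 2

Lower bound: the mode-2 unfolding of T (rows indexed by j, columns by (i,k) = (0,0), (0,1), (1,0), (1,1)) is [[10, 12, 14, 12], [-6, 0, -12, 0]].
There the 2×2 minor on rows j ∈ {0, 1}, columns (i,k) ∈ {(0,0), (0,1)} is det [[10, 12], [-6, 0]] = 72 ≠ 0, so this unfolding has rank ≥ 2; CP rank is at least every unfolding rank, so rank(T) ≥ 2. (Flattening ranks never certify an upper bound on CP rank; for that we must actually write T with 2 rank-1 terms.)
Upper bound — finding two terms. Write S_k = T[:,:,k] for the frontal slices: S₀ = [[10, -6], [14, -12]], S₁ = [[12, 0], [12, 0]].
If T = a₁ ⊗ b₁ ⊗ c₁ + a₂ ⊗ b₂ ⊗ c₂ then each S_k = c₁[k]·a₁b₁ᵀ + c₂[k]·a₂b₂ᵀ. S₀ and S₁ are linearly independent, so a₁b₁ᵀ and a₂b₂ᵀ must span the same plane of matrices: they are the rank-1 matrices of the form x·S₀ + y·S₁.
det(x·S₀ + y·S₁) is −36·x² − 72·xy = (-36)·(x + 2·y)(x), vanishing at (x:y) = (2:-1) and (0:1).
M₁ = 2·S₀ − S₁ = [[8, -12], [16, -24]] = 4·[1, 2][2, -3]ᵀ and M₂ = S₁ = [[12, 0], [12, 0]] = 12·[1, 1][1, 0]ᵀ, so take a₁ = [1, 2], b₁ = [2, -3], a₂ = [1, 1], b₂ = [1, 0].
Each slice is an integer combination of E₁ = a₁b₁ᵀ and E₂ = a₂b₂ᵀ: S₀ = 2·E₁ + 6·E₂, S₁ = 12·E₂; reading off coefficients, c₁ = [2, 0] and c₂ = [6, 12].
Hence T = [1, 2] ⊗ [2, -3] ⊗ [2, 0] + [1, 1] ⊗ [1, 0] ⊗ [6, 12], so rank(T) ≤ 2.
These bounds meet, so rank(T) = 2.
Check entry T[1,1,1] = 0: (2)·(-3)·(0) + (1)·(0)·(12) = 0.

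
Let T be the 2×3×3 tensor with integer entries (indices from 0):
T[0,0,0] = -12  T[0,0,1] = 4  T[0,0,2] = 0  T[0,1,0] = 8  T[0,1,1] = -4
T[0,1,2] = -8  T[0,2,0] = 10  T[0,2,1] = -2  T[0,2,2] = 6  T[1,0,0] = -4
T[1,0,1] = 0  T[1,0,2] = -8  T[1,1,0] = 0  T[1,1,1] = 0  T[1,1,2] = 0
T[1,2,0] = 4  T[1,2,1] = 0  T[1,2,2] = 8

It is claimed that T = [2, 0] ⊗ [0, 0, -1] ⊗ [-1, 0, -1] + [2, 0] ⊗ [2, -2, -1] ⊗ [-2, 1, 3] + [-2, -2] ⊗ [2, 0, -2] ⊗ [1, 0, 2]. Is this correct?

Reconstruct entry (0,0,2) from the claimed factors: Σₗ aₗ[0]bₗ[0]cₗ[2] = (2)·(0)·(-1) + (2)·(2)·(3) + (-2)·(2)·(2) = 4, but T[0,0,2] = 0. The claim is false.

No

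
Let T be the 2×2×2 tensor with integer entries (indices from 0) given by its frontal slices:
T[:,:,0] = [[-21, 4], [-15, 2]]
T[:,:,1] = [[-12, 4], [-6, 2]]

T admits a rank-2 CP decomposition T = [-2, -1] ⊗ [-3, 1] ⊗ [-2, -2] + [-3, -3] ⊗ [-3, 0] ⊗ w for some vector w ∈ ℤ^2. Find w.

w = [-1, 0]

Subtract the known terms from T to get the rank-1 residual R = [-3, -3] ⊗ [-3, 0] ⊗ w, so R[i,j,k] = a[i]·b[j]·w[k]. Pick indices with nonzero a[0]·b[0] = (-3)·(-3) = 9. Only the fibre through (0,0,·) is needed: R[0,0,:] = T[0,0,:] − Σₗ aₗ[0]bₗ[0]cₗ = [-21, -12] − (-2)·(-3)·[-2, -2] = [-9, 0]. Then w[k] = R[0,0,k] / 9 for each k, giving w = [-9, 0] / 9 = [-1, 0].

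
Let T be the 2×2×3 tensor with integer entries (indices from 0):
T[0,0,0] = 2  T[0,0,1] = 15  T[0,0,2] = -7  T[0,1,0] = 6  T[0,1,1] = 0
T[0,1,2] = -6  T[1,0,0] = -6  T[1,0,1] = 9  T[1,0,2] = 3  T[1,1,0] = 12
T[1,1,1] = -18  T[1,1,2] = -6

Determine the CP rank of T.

2

Lower bound: the mode-1 unfolding of T (rows indexed by i, columns by (j,k) = (0,0), (0,1), (0,2), (1,0), (1,1), (1,2)) is [[2, 15, -7, 6, 0, -6], [-6, 9, 3, 12, -18, -6]].
There the 2×2 minor on rows i ∈ {0, 1}, columns (j,k) ∈ {(0,0), (0,1)} is det [[2, 15], [-6, 9]] = 108 ≠ 0, so this unfolding has rank ≥ 2; CP rank is at least every unfolding rank, so rank(T) ≥ 2. (This is only a lower bound: in general the CP rank may exceed every unfolding rank, so we still need to exhibit 2 rank-1 terms summing to T.)
Upper bound — finding two terms. Write S_k = T[:,:,k] for the frontal slices: S₀ = [[2, 6], [-6, 12]], S₁ = [[15, 0], [9, -18]], S₂ = [[-7, -6], [3, -6]].
If T = a₁ (x) b₁ (x) c₁ + a₂ (x) b₂ (x) c₂ then each S_k = c₁[k]·a₁b₁ᵀ + c₂[k]·a₂b₂ᵀ. S₀ and S₁ are linearly independent, so a₁b₁ᵀ and a₂b₂ᵀ must span the same plane of matrices: they are the rank-1 matrices of the form x·S₀ + y·S₁.
det(x·S₀ + y·S₁) is 60·x² + 90·xy − 270·y² = 30·(2·x − 3·y)(x + 3·y), vanishing at (x:y) = (3:2) and (3:-1).
M₁ = 3·S₀ + 2·S₁ = [[36, 18], [0, 0]] = 18·[1, 0][2, 1]ᵀ and M₂ = 3·S₀ − S₁ = [[-9, 18], [-27, 54]] = (-9)·[1, 3][1, -2]ᵀ, so take a₁ = [1, 0], b₁ = [2, 1], a₂ = [1, 3], b₂ = [1, -2].
Each slice is an integer combination of E₁ = a₁b₁ᵀ and E₂ = a₂b₂ᵀ: S₀ = 2·E₁ − 2·E₂, S₁ = 6·E₁ + 3·E₂, S₂ = −4·E₁ + E₂; reading off coefficients, c₁ = [2, 6, -4] and c₂ = [-2, 3, 1].
Hence T = [1, 0] (x) [2, 1] (x) [2, 6, -4] + [1, 3] (x) [1, -2] (x) [-2, 3, 1], so rank(T) ≤ 2.
These bounds meet, so rank(T) = 2.
Check entry T[1,1,0] = 12: (0)·(1)·(2) + (3)·(-2)·(-2) = 12.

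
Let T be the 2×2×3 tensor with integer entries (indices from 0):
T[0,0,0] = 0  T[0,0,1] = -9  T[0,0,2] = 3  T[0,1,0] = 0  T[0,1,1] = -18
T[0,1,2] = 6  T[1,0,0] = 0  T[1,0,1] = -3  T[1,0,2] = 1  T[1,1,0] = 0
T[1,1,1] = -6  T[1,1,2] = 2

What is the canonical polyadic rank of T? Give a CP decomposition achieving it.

rank(T) = 1

Lower bound: T ≠ 0 (e.g. T[0,0,1] = -9), so rank(T) ≥ 1.
Upper bound: if T = a ⊗ b ⊗ c then every fibre of T is a multiple of the corresponding factor, so read the factors off the fibres through the nonzero entry T[0,0,1] = -9.
The mode-1 fibre T[:,0,1] = [-9, -3] gives a = [3, 1] (primitive direction); the mode-2 fibre T[0,:,1] = [-9, -18] gives b = [1, 2]; then c[k] = T[0,0,k] / (a[0]·b[0]) = [0, -9, 3] / 3 = [0, -3, 1].
Expanding [3, 1] ⊗ [1, 2] ⊗ [0, -3, 1] reproduces all 12 entries of T, so T = [3, 1] ⊗ [1, 2] ⊗ [0, -3, 1] and rank(T) ≤ 1.
These bounds meet, so rank(T) = 1.
Check entry T[1,0,1] = -3: (1)·(1)·(-3) = -3.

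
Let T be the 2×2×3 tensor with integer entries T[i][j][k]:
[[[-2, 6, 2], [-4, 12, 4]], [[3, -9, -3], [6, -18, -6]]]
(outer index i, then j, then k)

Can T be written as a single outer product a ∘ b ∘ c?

Yes

If T = a ∘ b ∘ c then every fibre of T is a multiple of the corresponding factor, so read the factors off the fibres through the nonzero entry T[0,0,0] = -2.
The mode-1 fibre T[:,0,0] = [-2, 3] gives a = [2, -3] (primitive direction); the mode-2 fibre T[0,:,0] = [-2, -4] gives b = [1, 2]; then c[k] = T[0,0,k] / (a[0]·b[0]) = [-2, 6, 2] / 2 = [-1, 3, 1].
Expanding [2, -3] ∘ [1, 2] ∘ [-1, 3, 1] reproduces all 12 entries of T, so T = [2, -3] ∘ [1, 2] ∘ [-1, 3, 1] and rank(T) ≤ 1.
Equivalently every frontal slice T[:,:,k] is c[k] times the rank-1 matrix [2, -3] ∘ [1, 2]. So T has rank 1 (it is nonzero).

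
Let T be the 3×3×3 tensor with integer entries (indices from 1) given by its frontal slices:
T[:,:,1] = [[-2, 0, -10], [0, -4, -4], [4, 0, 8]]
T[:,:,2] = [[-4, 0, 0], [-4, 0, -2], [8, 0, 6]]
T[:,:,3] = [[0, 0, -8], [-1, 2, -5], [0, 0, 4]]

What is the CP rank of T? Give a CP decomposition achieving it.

rank(T) = 3

Lower bound: the mode-1 unfolding of T (rows indexed by i, columns by (j,k) = (1,1), (1,2), (1,3), (2,1), (2,2), (2,3), (3,1), (3,2), (3,3)) is [[-2, -4, 0, 0, 0, 0, -10, 0, -8], [0, -4, -1, -4, 0, 2, -4, -2, -5], [4, 8, 0, 0, 0, 0, 8, 6, 4]].
There the 3×3 minor on rows i ∈ {1, 2, 3}, columns (j,k) ∈ {(1,1), (1,2), (3,1)} is det [[-2, -4, -10], [0, -4, -4], [4, 8, 8]] = -96 ≠ 0, so this unfolding has rank ≥ 3; CP rank is at least every unfolding rank, so rank(T) ≥ 3. (Unfolding ranks only ever bound the CP rank from below — rank(T) can be strictly larger than all of them — so the matching upper bound has to come from an explicit 3-term decomposition.)
Upper bound: T is a sum of 3 rank-1 terms, T = [0, 1, 0] (x) [1, -2, 1] (x) [2, 0, -1] + [1, 1, -2] (x) [1, 0, 1] (x) [-2, -4, 0] + [2, 1, -1] (x) [0, 0, 1] (x) [-4, 2, -4] (written with every a and b primitive with positive leading entry and the scale carried by c; CP decompositions are not unique, and this one is verified by expanding entrywise), so rank(T) ≤ 3.
These bounds meet, so rank(T) = 3.
Check entry T[1,2,1] = 0: (0)·(-2)·(2) + (1)·(0)·(-2) + (2)·(0)·(-4) = 0.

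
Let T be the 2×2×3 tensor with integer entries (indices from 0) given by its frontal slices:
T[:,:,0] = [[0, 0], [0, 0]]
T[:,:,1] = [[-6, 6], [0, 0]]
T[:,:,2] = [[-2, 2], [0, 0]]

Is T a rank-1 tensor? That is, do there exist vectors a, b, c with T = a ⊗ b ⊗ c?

The mode-1 fibre T[:,0,1] = [-6, 0] gives a = [1, 0] (primitive direction); the mode-2 fibre T[0,:,1] = [-6, 6] gives b = [1, -1]; then c[k] = T[0,0,k] / (a[0]·b[0]) = [0, -6, -2] / 1 = [0, -6, -2].
Expanding [1, 0] ⊗ [1, -1] ⊗ [0, -6, -2] reproduces all 12 entries of T, so T = [1, 0] ⊗ [1, -1] ⊗ [0, -6, -2] and rank(T) ≤ 1.
Equivalently every frontal slice T[:,:,k] is c[k] times the rank-1 matrix [1, 0] ⊗ [1, -1]. So T has rank 1 (it is nonzero).

Yes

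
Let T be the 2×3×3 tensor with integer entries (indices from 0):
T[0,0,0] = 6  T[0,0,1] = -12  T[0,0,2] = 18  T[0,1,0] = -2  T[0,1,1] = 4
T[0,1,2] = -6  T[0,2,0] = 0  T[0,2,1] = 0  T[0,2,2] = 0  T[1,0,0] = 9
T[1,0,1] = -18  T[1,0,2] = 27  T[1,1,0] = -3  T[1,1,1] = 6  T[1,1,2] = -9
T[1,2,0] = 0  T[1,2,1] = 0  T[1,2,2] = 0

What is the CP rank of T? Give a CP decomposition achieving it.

rank(T) = 1

Lower bound: T ≠ 0 (e.g. T[0,0,0] = 6), so rank(T) ≥ 1.
Upper bound: if T = a ⊗ b ⊗ c then every fibre of T is a multiple of the corresponding factor, so read the factors off the fibres through the nonzero entry T[0,0,0] = 6.
The mode-1 fibre T[:,0,0] = [6, 9] gives a = [2, 3] (primitive direction); the mode-2 fibre T[0,:,0] = [6, -2, 0] gives b = [3, -1, 0]; then c[k] = T[0,0,k] / (a[0]·b[0]) = [6, -12, 18] / 6 = [1, -2, 3].
Expanding [2, 3] ⊗ [3, -1, 0] ⊗ [1, -2, 3] reproduces all 18 entries of T, so T = [2, 3] ⊗ [3, -1, 0] ⊗ [1, -2, 3] and rank(T) ≤ 1.
These bounds meet, so rank(T) = 1.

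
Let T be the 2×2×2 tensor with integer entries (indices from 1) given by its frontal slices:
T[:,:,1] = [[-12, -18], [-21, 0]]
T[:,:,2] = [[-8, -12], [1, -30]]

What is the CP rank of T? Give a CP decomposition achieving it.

Lower bound: the mode-2 unfolding of T (rows indexed by j, columns by (i,k) = (1,1), (1,2), (2,1), (2,2)) is [[-12, -8, -21, 1], [-18, -12, 0, -30]].
There the 2×2 minor on rows j ∈ {1, 2}, columns (i,k) ∈ {(1,1), (2,1)} is det [[-12, -21], [-18, 0]] = -378 ≠ 0, so this unfolding has rank ≥ 2; CP rank is at least every unfolding rank, so rank(T) ≥ 2. (This is only a lower bound: in general the CP rank may exceed every unfolding rank, so we still need to exhibit 2 rank-1 terms summing to T.)
Upper bound — finding two terms. Write S_k = T[:,:,k] for the frontal slices: S₁ = [[-12, -18], [-21, 0]], S₂ = [[-8, -12], [1, -30]].
If T = a₁ ⊗ b₁ ⊗ c₁ + a₂ ⊗ b₂ ⊗ c₂ then each S_k = c₁[k]·a₁b₁ᵀ + c₂[k]·a₂b₂ᵀ. S₁ and S₂ are linearly independent, so a₁b₁ᵀ and a₂b₂ᵀ must span the same plane of matrices: they are the rank-1 matrices of the form x·S₁ + y·S₂.
det(x·S₁ + y·S₂) is −378·x² + 126·xy + 252·y² = (-126)·(3·x + 2·y)(x − y), vanishing at (x:y) = (2:-3) and (1:1).
M₁ = 2·S₁ − 3·S₂ = [[0, 0], [-45, 90]] = (-45)·[0, 1][1, -2]ᵀ and M₂ = S₁ + S₂ = [[-20, -30], [-20, -30]] = (-10)·[1, 1][2, 3]ᵀ, so take a₁ = [0, 1], b₁ = [1, -2], a₂ = [1, 1], b₂ = [2, 3].
Each slice is an integer combination of E₁ = a₁b₁ᵀ and E₂ = a₂b₂ᵀ: S₁ = −9·E₁ − 6·E₂, S₂ = 9·E₁ − 4·E₂; reading off coefficients, c₁ = [-9, 9] and c₂ = [-6, -4].
Hence T = [0, 1] ⊗ [1, -2] ⊗ [-9, 9] + [1, 1] ⊗ [2, 3] ⊗ [-6, -4], so rank(T) ≤ 2.
These bounds meet, so rank(T) = 2.
Check entry T[1,1,2] = -8: (0)·(1)·(9) + (1)·(2)·(-4) = -8.

rank(T) = 2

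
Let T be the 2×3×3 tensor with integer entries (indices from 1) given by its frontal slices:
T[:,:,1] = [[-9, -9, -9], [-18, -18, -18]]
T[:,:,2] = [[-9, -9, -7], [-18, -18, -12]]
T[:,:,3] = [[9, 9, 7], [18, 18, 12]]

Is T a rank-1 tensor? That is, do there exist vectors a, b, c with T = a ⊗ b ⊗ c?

The mode-2 unfolding of T (rows indexed by j, columns by (i,k) = (1,1), (1,2), (1,3), (2,1), (2,2), (2,3)) is [[-9, -9, 9, -18, -18, 18], [-9, -9, 9, -18, -18, 18], [-9, -7, 7, -18, -12, 12]].
There the 2×2 minor on rows j ∈ {1, 3}, columns (i,k) ∈ {(1,1), (1,2)} is det [[-9, -9], [-9, -7]] = -18 ≠ 0, so this unfolding has rank ≥ 2; CP rank is at least every unfolding rank, so rank(T) ≥ 2.
In particular rank(T) ≥ 2 > 1, so T is not rank-1.

No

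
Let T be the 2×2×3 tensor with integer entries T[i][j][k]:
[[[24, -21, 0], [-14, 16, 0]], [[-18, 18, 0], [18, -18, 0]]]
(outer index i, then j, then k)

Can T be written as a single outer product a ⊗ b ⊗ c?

The mode-2 unfolding of T (rows indexed by j, columns by (i,k) = (0,0), (0,1), (0,2), (1,0), (1,1), (1,2)) is [[24, -21, 0, -18, 18, 0], [-14, 16, 0, 18, -18, 0]].
There the 2×2 minor on rows j ∈ {0, 1}, columns (i,k) ∈ {(0,0), (0,1)} is det [[24, -21], [-14, 16]] = 90 ≠ 0, so this unfolding has rank ≥ 2; CP rank is at least every unfolding rank, so rank(T) ≥ 2.
In particular rank(T) ≥ 2 > 1, so T is not rank-1.

No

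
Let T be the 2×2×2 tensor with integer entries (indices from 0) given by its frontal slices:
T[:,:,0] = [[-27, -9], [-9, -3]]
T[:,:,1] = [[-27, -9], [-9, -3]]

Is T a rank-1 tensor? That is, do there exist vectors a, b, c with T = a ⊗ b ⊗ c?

If T = a ⊗ b ⊗ c then every fibre of T is a multiple of the corresponding factor, so read the factors off the fibres through the nonzero entry T[0,0,0] = -27.
The mode-1 fibre T[:,0,0] = [-27, -9] gives a = [3, 1] (primitive direction); the mode-2 fibre T[0,:,0] = [-27, -9] gives b = [3, 1]; then c[k] = T[0,0,k] / (a[0]·b[0]) = [-27, -27] / 9 = [-3, -3].
Expanding [3, 1] ⊗ [3, 1] ⊗ [-3, -3] reproduces all 8 entries of T, so T = [3, 1] ⊗ [3, 1] ⊗ [-3, -3] and rank(T) ≤ 1.
Equivalently every frontal slice T[:,:,k] is c[k] times the rank-1 matrix [3, 1] ⊗ [3, 1]. So T has rank 1 (it is nonzero).

Yes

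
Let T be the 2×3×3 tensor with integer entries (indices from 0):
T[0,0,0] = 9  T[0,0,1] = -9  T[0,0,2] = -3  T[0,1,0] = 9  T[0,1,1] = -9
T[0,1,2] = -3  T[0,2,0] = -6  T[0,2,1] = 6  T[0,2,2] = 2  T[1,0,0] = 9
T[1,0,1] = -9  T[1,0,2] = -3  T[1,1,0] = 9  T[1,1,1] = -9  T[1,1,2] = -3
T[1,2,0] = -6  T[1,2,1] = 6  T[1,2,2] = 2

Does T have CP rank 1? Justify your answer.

If T = a (x) b (x) c then every fibre of T is a multiple of the corresponding factor, so read the factors off the fibres through the nonzero entry T[0,0,0] = 9.
The mode-1 fibre T[:,0,0] = [9, 9] gives a = [1, 1] (primitive direction); the mode-2 fibre T[0,:,0] = [9, 9, -6] gives b = [3, 3, -2]; then c[k] = T[0,0,k] / (a[0]·b[0]) = [9, -9, -3] / 3 = [3, -3, -1].
Expanding [1, 1] (x) [3, 3, -2] (x) [3, -3, -1] reproduces all 18 entries of T, so T = [1, 1] (x) [3, 3, -2] (x) [3, -3, -1] and rank(T) ≤ 1.
Equivalently every frontal slice T[:,:,k] is c[k] times the rank-1 matrix [1, 1] (x) [3, 3, -2]. So T has rank 1 (it is nonzero).

Yes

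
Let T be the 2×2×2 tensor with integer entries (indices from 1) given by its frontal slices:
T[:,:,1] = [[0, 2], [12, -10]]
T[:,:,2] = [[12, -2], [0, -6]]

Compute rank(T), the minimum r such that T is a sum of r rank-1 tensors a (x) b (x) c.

2

Lower bound: the mode-3 unfolding of T (rows indexed by k, columns by (i,j) = (1,1), (1,2), (2,1), (2,2)) is [[0, 2, 12, -10], [12, -2, 0, -6]].
There the 2×2 minor on rows k ∈ {1, 2}, columns (i,j) ∈ {(1,1), (1,2)} is det [[0, 2], [12, -2]] = -24 ≠ 0, so this unfolding has rank ≥ 2; CP rank is at least every unfolding rank, so rank(T) ≥ 2. (Flattening ranks never certify an upper bound on CP rank; for that we must actually write T with 2 rank-1 terms.)
Upper bound — finding two terms. Write S_k = T[:,:,k] for the frontal slices: S₁ = [[0, 2], [12, -10]], S₂ = [[12, -2], [0, -6]].
If T = a₁ (x) b₁ (x) c₁ + a₂ (x) b₂ (x) c₂ then each S_k = c₁[k]·a₁b₁ᵀ + c₂[k]·a₂b₂ᵀ. S₁ and S₂ are linearly independent, so a₁b₁ᵀ and a₂b₂ᵀ must span the same plane of matrices: they are the rank-1 matrices of the form x·S₁ + y·S₂.
det(x·S₁ + y·S₂) is −24·x² − 96·xy − 72·y² = (-24)·(x + 3·y)(x + y), vanishing at (x:y) = (3:-1) and (1:-1).
M₁ = 3·S₁ − S₂ = [[-12, 8], [36, -24]] = (-4)·[1, -3][3, -2]ᵀ and M₂ = S₁ − S₂ = [[-12, 4], [12, -4]] = (-4)·[1, -1][3, -1]ᵀ, so take a₁ = [1, -3], b₁ = [3, -2], a₂ = [1, -1], b₂ = [3, -1].
Each slice is an integer combination of E₁ = a₁b₁ᵀ and E₂ = a₂b₂ᵀ: S₁ = −2·E₁ + 2·E₂, S₂ = −2·E₁ + 6·E₂; reading off coefficients, c₁ = [-2, -2] and c₂ = [2, 6].
Hence T = [1, -3] (x) [3, -2] (x) [-2, -2] + [1, -1] (x) [3, -1] (x) [2, 6], so rank(T) ≤ 2.
These bounds meet, so rank(T) = 2.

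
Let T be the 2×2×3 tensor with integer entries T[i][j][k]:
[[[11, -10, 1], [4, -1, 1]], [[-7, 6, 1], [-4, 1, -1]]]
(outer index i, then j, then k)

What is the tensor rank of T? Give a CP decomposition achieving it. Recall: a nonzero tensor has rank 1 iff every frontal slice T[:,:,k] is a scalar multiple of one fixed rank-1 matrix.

Lower bound: the mode-3 unfolding of T (rows indexed by k, columns by (i,j) = (0,0), (0,1), (1,0), (1,1)) is [[11, 4, -7, -4], [-10, -1, 6, 1], [1, 1, 1, -1]].
There the 3×3 minor on rows k ∈ {0, 1, 2}, columns (i,j) ∈ {(0,0), (0,1), (1,0)} is det [[11, 4, -7], [-10, -1, 6], [1, 1, 1]] = 50 ≠ 0, so this unfolding has rank ≥ 3; CP rank is at least every unfolding rank, so rank(T) ≥ 3. (This is only a lower bound: in general the CP rank may exceed every unfolding rank, so we still need to exhibit 3 rank-1 terms summing to T.)
Upper bound: T is a sum of 3 rank-1 terms, T = [1, -1] ⊗ [1, -2] ⊗ [-1, 0, -1] + [1, -1] ⊗ [2, 1] ⊗ [2, -1, -1] + [2, -1] ⊗ [1, 0] ⊗ [4, -4, 2] (one valid choice — decompositions are not unique — normalised so each a, b is primitive with positive first nonzero entry; check it by expanding all entries), so rank(T) ≤ 3.
These bounds meet, so rank(T) = 3.
Check entry T[0,0,0] = 11: (1)·(1)·(-1) + (1)·(2)·(2) + (2)·(1)·(4) = 11.

rank(T) = 3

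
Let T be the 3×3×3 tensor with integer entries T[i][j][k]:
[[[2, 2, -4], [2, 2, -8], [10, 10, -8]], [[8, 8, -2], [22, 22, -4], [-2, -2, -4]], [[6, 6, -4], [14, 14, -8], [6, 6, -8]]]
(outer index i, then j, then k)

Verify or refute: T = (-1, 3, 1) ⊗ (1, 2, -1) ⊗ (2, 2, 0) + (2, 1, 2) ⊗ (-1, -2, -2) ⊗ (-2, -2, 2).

Reconstruct entry (0,1,0) from the claimed factors: Σₗ aₗ[0]bₗ[1]cₗ[0] = (-1)·(2)·(2) + (2)·(-2)·(-2) = 4, but T[0,1,0] = 2. The claim is false.

No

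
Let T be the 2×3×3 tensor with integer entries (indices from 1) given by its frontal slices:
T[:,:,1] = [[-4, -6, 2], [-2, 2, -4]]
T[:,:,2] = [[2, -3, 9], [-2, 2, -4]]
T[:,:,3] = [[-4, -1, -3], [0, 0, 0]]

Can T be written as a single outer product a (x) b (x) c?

The mode-3 unfolding of T (rows indexed by k, columns by (i,j) = (1,1), (1,2), (1,3), (2,1), (2,2), (2,3)) is [[-4, -6, 2, -2, 2, -4], [2, -3, 9, -2, 2, -4], [-4, -1, -3, 0, 0, 0]].
There the 3×3 minor on rows k ∈ {1, 2, 3}, columns (i,j) ∈ {(1,1), (1,2), (1,3)} is det [[-4, -6, 2], [2, -3, 9], [-4, -1, -3]] = 80 ≠ 0, so this unfolding has rank ≥ 3; CP rank is at least every unfolding rank, so rank(T) ≥ 3.
In particular rank(T) ≥ 3 > 1, so T is not rank-1.

No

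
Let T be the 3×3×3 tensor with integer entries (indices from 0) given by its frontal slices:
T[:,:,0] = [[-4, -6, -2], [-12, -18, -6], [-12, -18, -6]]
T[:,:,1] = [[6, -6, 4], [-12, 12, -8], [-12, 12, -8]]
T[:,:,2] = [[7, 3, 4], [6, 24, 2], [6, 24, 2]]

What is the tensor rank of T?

2

Lower bound: the mode-2 unfolding of T (rows indexed by j, columns by (i,k) = (0,0), (0,1), (0,2), (1,0), (1,1), (1,2), (2,0), (2,1), (2,2)) is [[-4, 6, 7, -12, -12, 6, -12, -12, 6], [-6, -6, 3, -18, 12, 24, -18, 12, 24], [-2, 4, 4, -6, -8, 2, -6, -8, 2]].
There the 2×2 minor on rows j ∈ {0, 1}, columns (i,k) ∈ {(0,0), (0,1)} is det [[-4, 6], [-6, -6]] = 60 ≠ 0, so this unfolding has rank ≥ 2; CP rank is at least every unfolding rank, so rank(T) ≥ 2. (This is only a lower bound: in general the CP rank may exceed every unfolding rank, so we still need to exhibit 2 rank-1 terms summing to T.)
Upper bound — finding two terms. Write S_k = T[:,:,k] for the frontal slices: S₀ = [[-4, -6, -2], [-12, -18, -6], [-12, -18, -6]], S₁ = [[6, -6, 4], [-12, 12, -8], [-12, 12, -8]], S₂ = [[7, 3, 4], [6, 24, 2], [6, 24, 2]].
If T = a₁ (x) b₁ (x) c₁ + a₂ (x) b₂ (x) c₂ then each S_k = c₁[k]·a₁b₁ᵀ + c₂[k]·a₂b₂ᵀ. S₀ and S₁ are linearly independent, so a₁b₁ᵀ and a₂b₂ᵀ must span the same plane of matrices: they are the rank-1 matrices of the form x·S₀ + y·S₁.
The 2×2 minor of x·S₀ + y·S₁ on rows {0,1}, columns {0,1} is −300·xy = (-300)·(y)(x), vanishing at (x:y) = (1:0) and (0:1).
M₁ = S₀ = [[-4, -6, -2], [-12, -18, -6], [-12, -18, -6]] = (-2)·[1, 3, 3][2, 3, 1]ᵀ and M₂ = S₁ = [[6, -6, 4], [-12, 12, -8], [-12, 12, -8]] = 2·[1, -2, -2][3, -3, 2]ᵀ, so take a₁ = [1, 3, 3], b₁ = [2, 3, 1], a₂ = [1, -2, -2], b₂ = [3, -3, 2].
Each slice is an integer combination of E₁ = a₁b₁ᵀ and E₂ = a₂b₂ᵀ: S₀ = −2·E₁, S₁ = 2·E₂, S₂ = 2·E₁ + E₂; reading off coefficients, c₁ = [-2, 0, 2] and c₂ = [0, 2, 1].
Hence T = [1, 3, 3] (x) [2, 3, 1] (x) [-2, 0, 2] + [1, -2, -2] (x) [3, -3, 2] (x) [0, 2, 1], so rank(T) ≤ 2.
These bounds meet, so rank(T) = 2.
Check entry T[1,1,1] = 12: (3)·(3)·(0) + (-2)·(-3)·(2) = 12.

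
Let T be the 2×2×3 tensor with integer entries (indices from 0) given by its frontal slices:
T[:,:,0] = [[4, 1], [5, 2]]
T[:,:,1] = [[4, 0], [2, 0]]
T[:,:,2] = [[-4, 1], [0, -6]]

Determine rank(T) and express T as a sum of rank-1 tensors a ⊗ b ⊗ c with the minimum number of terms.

rank(T) = 3

Lower bound: the mode-3 unfolding of T (rows indexed by k, columns by (i,j) = (0,0), (0,1), (1,0), (1,1)) is [[4, 1, 5, 2], [4, 0, 2, 0], [-4, 1, 0, -6]].
There the 3×3 minor on rows k ∈ {0, 1, 2}, columns (i,j) ∈ {(0,0), (0,1), (1,0)} is det [[4, 1, 5], [4, 0, 2], [-4, 1, 0]] = 4 ≠ 0, so this unfolding has rank ≥ 3; CP rank is at least every unfolding rank, so rank(T) ≥ 3. (Unfolding ranks only ever bound the CP rank from below — rank(T) can be strictly larger than all of them — so the matching upper bound has to come from an explicit 3-term decomposition.)
Upper bound: T is a sum of 3 rank-1 terms, T = (1, -2) ⊗ (1, -1) ⊗ (0, 0, -2) + (1, 2) ⊗ (2, 1) ⊗ (1, 0, -1) + (2, 1) ⊗ (1, 0) ⊗ (1, 2, 0) (one valid choice — decompositions are not unique — normalised so each a, b is primitive with positive first nonzero entry; check it by expanding all entries), so rank(T) ≤ 3.
These bounds meet, so rank(T) = 3.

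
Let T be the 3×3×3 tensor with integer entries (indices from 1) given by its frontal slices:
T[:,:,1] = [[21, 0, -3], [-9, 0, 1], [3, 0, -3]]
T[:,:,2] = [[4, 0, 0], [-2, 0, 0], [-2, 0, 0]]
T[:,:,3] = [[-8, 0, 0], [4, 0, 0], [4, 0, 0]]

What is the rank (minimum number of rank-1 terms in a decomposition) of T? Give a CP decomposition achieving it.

Lower bound: the mode-3 unfolding of T (rows indexed by k, columns by (i,j) = (1,1), (1,2), (1,3), (2,1), (2,2), (2,3), (3,1), (3,2), (3,3)) is [[21, 0, -3, -9, 0, 1, 3, 0, -3], [4, 0, 0, -2, 0, 0, -2, 0, 0], [-8, 0, 0, 4, 0, 0, 4, 0, 0]].
There the 2×2 minor on rows k ∈ {1, 2}, columns (i,j) ∈ {(1,1), (1,3)} is det [[21, -3], [4, 0]] = 12 ≠ 0, so this unfolding has rank ≥ 2; CP rank is at least every unfolding rank, so rank(T) ≥ 2. (Flattening ranks never certify an upper bound on CP rank; for that we must actually write T with 2 rank-1 terms.)
Upper bound — finding two terms. Write S_k = T[:,:,k] for the frontal slices: S₁ = [[21, 0, -3], [-9, 0, 1], [3, 0, -3]], S₂ = [[4, 0, 0], [-2, 0, 0], [-2, 0, 0]], S₃ = [[-8, 0, 0], [4, 0, 0], [4, 0, 0]].
If T = a₁ ∘ b₁ ∘ c₁ + a₂ ∘ b₂ ∘ c₂ then each S_k = c₁[k]·a₁b₁ᵀ + c₂[k]·a₂b₂ᵀ. S₁ and S₂ are linearly independent, so a₁b₁ᵀ and a₂b₂ᵀ must span the same plane of matrices: they are the rank-1 matrices of the form x·S₁ + y·S₂.
The 2×2 minor of x·S₁ + y·S₂ on rows {1,2}, columns {1,3} is −6·x² − 2·xy = (-2)·(3·x + y)(x), vanishing at (x:y) = (1:-3) and (0:1).
M₁ = S₁ − 3·S₂ = [[9, 0, -3], [-3, 0, 1], [9, 0, -3]] = [3, -1, 3][3, 0, -1]ᵀ and M₂ = S₂ = [[4, 0, 0], [-2, 0, 0], [-2, 0, 0]] = 2·[2, -1, -1][1, 0, 0]ᵀ, so take a₁ = [3, -1, 3], b₁ = [3, 0, -1], a₂ = [2, -1, -1], b₂ = [1, 0, 0].
Each slice is an integer combination of E₁ = a₁b₁ᵀ and E₂ = a₂b₂ᵀ: S₁ = E₁ + 6·E₂, S₂ = 2·E₂, S₃ = −4·E₂; reading off coefficients, c₁ = [1, 0, 0] and c₂ = [6, 2, -4].
Hence T = [3, -1, 3] ∘ [3, 0, -1] ∘ [1, 0, 0] + [2, -1, -1] ∘ [1, 0, 0] ∘ [6, 2, -4], so rank(T) ≤ 2.
These bounds meet, so rank(T) = 2.
Check entry T[1,3,3] = 0: (3)·(-1)·(0) + (2)·(0)·(-4) = 0.

rank(T) = 2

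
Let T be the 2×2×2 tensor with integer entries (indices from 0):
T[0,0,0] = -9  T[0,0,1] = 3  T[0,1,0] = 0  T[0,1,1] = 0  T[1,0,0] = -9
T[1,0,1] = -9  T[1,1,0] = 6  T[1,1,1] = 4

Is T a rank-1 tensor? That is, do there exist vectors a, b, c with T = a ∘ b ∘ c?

The mode-2 unfolding of T (rows indexed by j, columns by (i,k) = (0,0), (0,1), (1,0), (1,1)) is [[-9, 3, -9, -9], [0, 0, 6, 4]].
There the 2×2 minor on rows j ∈ {0, 1}, columns (i,k) ∈ {(0,0), (1,0)} is det [[-9, -9], [0, 6]] = -54 ≠ 0, so this unfolding has rank ≥ 2; CP rank is at least every unfolding rank, so rank(T) ≥ 2.
In particular rank(T) ≥ 2 > 1, so T is not rank-1.

No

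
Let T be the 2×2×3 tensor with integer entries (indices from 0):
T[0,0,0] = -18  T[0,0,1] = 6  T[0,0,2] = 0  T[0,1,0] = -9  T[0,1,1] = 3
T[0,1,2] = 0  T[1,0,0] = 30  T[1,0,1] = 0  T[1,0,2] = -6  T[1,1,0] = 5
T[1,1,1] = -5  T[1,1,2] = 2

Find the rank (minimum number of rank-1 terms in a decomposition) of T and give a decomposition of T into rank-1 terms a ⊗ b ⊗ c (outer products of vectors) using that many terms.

Lower bound: the mode-3 unfolding of T (rows indexed by k, columns by (i,j) = (0,0), (0,1), (1,0), (1,1)) is [[-18, -9, 30, 5], [6, 3, 0, -5], [0, 0, -6, 2]].
There the 2×2 minor on rows k ∈ {0, 1}, columns (i,j) ∈ {(0,0), (1,0)} is det [[-18, 30], [6, 0]] = -180 ≠ 0, so this unfolding has rank ≥ 2; CP rank is at least every unfolding rank, so rank(T) ≥ 2. (Flattening ranks never certify an upper bound on CP rank; for that we must actually write T with 2 rank-1 terms.)
Upper bound — finding two terms. Write S_k = T[:,:,k] for the frontal slices: S₀ = [[-18, -9], [30, 5]], S₁ = [[6, 3], [0, -5]], S₂ = [[0, 0], [-6, 2]].
If T = a₁ ⊗ b₁ ⊗ c₁ + a₂ ⊗ b₂ ⊗ c₂ then each S_k = c₁[k]·a₁b₁ᵀ + c₂[k]·a₂b₂ᵀ. S₀ and S₁ are linearly independent, so a₁b₁ᵀ and a₂b₂ᵀ must span the same plane of matrices: they are the rank-1 matrices of the form x·S₀ + y·S₁.
det(x·S₀ + y·S₁) is 180·x² + 30·xy − 30·y² = 30·(3·x − y)(2·x + y), vanishing at (x:y) = (1:3) and (1:-2).
M₁ = S₀ + 3·S₁ = [[0, 0], [30, -10]] = 10·[0, 1][3, -1]ᵀ and M₂ = S₀ − 2·S₁ = [[-30, -15], [30, 15]] = (-15)·[1, -1][2, 1]ᵀ, so take a₁ = [0, 1], b₁ = [3, -1], a₂ = [1, -1], b₂ = [2, 1].
Each slice is an integer combination of E₁ = a₁b₁ᵀ and E₂ = a₂b₂ᵀ: S₀ = 4·E₁ − 9·E₂, S₁ = 2·E₁ + 3·E₂, S₂ = −2·E₁; reading off coefficients, c₁ = [4, 2, -2] and c₂ = [-9, 3, 0].
Hence T = [0, 1] ⊗ [3, -1] ⊗ [4, 2, -2] + [1, -1] ⊗ [2, 1] ⊗ [-9, 3, 0], so rank(T) ≤ 2.
These bounds meet, so rank(T) = 2.

rank(T) = 2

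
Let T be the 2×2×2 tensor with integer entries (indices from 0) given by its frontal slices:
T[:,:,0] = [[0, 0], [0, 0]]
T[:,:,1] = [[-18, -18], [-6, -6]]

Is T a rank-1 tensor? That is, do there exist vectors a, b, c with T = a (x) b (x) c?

If T = a (x) b (x) c then every fibre of T is a multiple of the corresponding factor, so read the factors off the fibres through the nonzero entry T[0,0,1] = -18.
The mode-1 fibre T[:,0,1] = [-18, -6] gives a = [3, 1] (primitive direction); the mode-2 fibre T[0,:,1] = [-18, -18] gives b = [1, 1]; then c[k] = T[0,0,k] / (a[0]·b[0]) = [0, -18] / 3 = [0, -6].
Expanding [3, 1] (x) [1, 1] (x) [0, -6] reproduces all 8 entries of T, so T = [3, 1] (x) [1, 1] (x) [0, -6] and rank(T) ≤ 1.
Equivalently every frontal slice T[:,:,k] is c[k] times the rank-1 matrix [3, 1] (x) [1, 1]. So T has rank 1 (it is nonzero).

Yes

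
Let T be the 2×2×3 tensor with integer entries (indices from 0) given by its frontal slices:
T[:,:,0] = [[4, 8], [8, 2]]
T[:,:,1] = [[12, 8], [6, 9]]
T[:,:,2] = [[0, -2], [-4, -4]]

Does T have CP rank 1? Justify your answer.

The mode-3 unfolding of T (rows indexed by k, columns by (i,j) = (0,0), (0,1), (1,0), (1,1)) is [[4, 8, 8, 2], [12, 8, 6, 9], [0, -2, -4, -4]].
There the 3×3 minor on rows k ∈ {0, 1, 2}, columns (i,j) ∈ {(0,0), (0,1), (1,0)} is det [[4, 8, 8], [12, 8, 6], [0, -2, -4]] = 112 ≠ 0, so this unfolding has rank ≥ 3; CP rank is at least every unfolding rank, so rank(T) ≥ 3.
In particular rank(T) ≥ 3 > 1, so T is not rank-1.

No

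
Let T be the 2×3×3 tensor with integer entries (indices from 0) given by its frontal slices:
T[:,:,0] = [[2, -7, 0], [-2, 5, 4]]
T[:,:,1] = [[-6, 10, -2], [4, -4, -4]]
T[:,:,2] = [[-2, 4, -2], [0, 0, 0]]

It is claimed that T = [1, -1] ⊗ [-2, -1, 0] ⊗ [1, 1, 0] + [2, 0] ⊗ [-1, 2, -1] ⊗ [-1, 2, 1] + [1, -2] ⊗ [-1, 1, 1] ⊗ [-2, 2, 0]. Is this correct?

Reconstruct entry (0,0,1) from the claimed factors: Σₗ aₗ[0]bₗ[0]cₗ[1] = (1)·(-2)·(1) + (2)·(-1)·(2) + (1)·(-1)·(2) = -8, but T[0,0,1] = -6. The claim is false.

No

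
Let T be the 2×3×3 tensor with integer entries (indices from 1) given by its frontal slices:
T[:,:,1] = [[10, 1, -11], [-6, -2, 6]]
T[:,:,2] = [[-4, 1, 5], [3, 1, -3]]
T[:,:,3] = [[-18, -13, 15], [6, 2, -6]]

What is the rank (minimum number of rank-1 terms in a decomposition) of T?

2

Lower bound: in the mode-1 unfolding of T (rows indexed by i, columns by (j,k)) the 2×2 minor on rows i ∈ {1, 2}, columns (j,k) ∈ {(1,1), (1,2)} is det [[10, -4], [-6, 3]] = 6 ≠ 0, so that unfolding has rank ≥ 2 and hence rank(T) ≥ 2 (CP rank is at least every unfolding rank, though it can be larger).
Upper bound: with S_k = T[:,:,k], the two rank-1 terms a₁b₁ᵀ, a₂b₂ᵀ are the rank-1 members of the pencil x·S₁ + y·S₂.
The 2×2 minor of x·S₁ + y·S₂ on rows {1,2}, columns {1,2} is −14·x² + 21·xy − 7·y² = (-7)·(2·x − y)(x − y), vanishing at (x:y) = (1:2) and (1:1).
M₁ = S₁ + 2·S₂ = [[2, 3, -1], [0, 0, 0]] = (1, 0)(2, 3, -1)ᵀ and M₂ = S₁ + S₂ = [[6, 2, -6], [-3, -1, 3]] = (2, -1)(3, 1, -3)ᵀ, so take a₁ = (1, 0), b₁ = (2, 3, -1), a₂ = (2, -1), b₂ = (3, 1, -3).
Each slice is an integer combination of E₁ = a₁b₁ᵀ and E₂ = a₂b₂ᵀ: S₁ = −E₁ + 2·E₂, S₂ = E₁ − E₂, S₃ = −3·E₁ − 2·E₂; reading off coefficients, c₁ = (-1, 1, -3) and c₂ = (2, -1, -2).
Hence T = (1, 0) ⊗ (2, 3, -1) ⊗ (-1, 1, -3) + (2, -1) ⊗ (3, 1, -3) ⊗ (2, -1, -2), so rank(T) ≤ 2.
These bounds meet, so rank(T) = 2.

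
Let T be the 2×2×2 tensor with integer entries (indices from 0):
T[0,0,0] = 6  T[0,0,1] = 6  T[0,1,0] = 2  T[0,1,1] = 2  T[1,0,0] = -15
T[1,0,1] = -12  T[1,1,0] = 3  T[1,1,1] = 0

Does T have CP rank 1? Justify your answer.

The mode-3 unfolding of T (rows indexed by k, columns by (i,j) = (0,0), (0,1), (1,0), (1,1)) is [[6, 2, -15, 3], [6, 2, -12, 0]].
There the 2×2 minor on rows k ∈ {0, 1}, columns (i,j) ∈ {(0,0), (1,0)} is det [[6, -15], [6, -12]] = 18 ≠ 0, so this unfolding has rank ≥ 2; CP rank is at least every unfolding rank, so rank(T) ≥ 2.
In particular rank(T) ≥ 2 > 1, so T is not rank-1.

No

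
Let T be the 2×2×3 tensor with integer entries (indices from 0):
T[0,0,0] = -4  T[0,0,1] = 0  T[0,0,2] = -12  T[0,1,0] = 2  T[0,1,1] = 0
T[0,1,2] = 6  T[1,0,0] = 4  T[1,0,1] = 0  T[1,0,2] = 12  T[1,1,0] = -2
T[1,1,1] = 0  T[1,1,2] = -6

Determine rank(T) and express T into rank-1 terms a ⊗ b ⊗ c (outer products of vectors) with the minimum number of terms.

rank(T) = 1

Lower bound: T ≠ 0 (e.g. T[0,0,0] = -4), so rank(T) ≥ 1.
Upper bound: if T = a ⊗ b ⊗ c then every fibre of T is a multiple of the corresponding factor, so read the factors off the fibres through the nonzero entry T[0,0,0] = -4.
The mode-1 fibre T[:,0,0] = [-4, 4] gives a = (1, -1) (primitive direction); the mode-2 fibre T[0,:,0] = [-4, 2] gives b = (2, -1); then c[k] = T[0,0,k] / (a[0]·b[0]) = [-4, 0, -12] / 2 = (-2, 0, -6).
Expanding (1, -1) ⊗ (2, -1) ⊗ (-2, 0, -6) reproduces all 12 entries of T, so T = (1, -1) ⊗ (2, -1) ⊗ (-2, 0, -6) and rank(T) ≤ 1.
These bounds meet, so rank(T) = 1.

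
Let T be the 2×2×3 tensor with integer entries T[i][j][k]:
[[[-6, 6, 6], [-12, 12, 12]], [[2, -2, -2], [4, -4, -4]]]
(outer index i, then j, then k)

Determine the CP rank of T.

1

Lower bound: T ≠ 0 (e.g. T[0,0,0] = -6), so rank(T) ≥ 1.
Upper bound: if T = a ⊗ b ⊗ c then every fibre of T is a multiple of the corresponding factor, so read the factors off the fibres through the nonzero entry T[0,0,0] = -6.
The mode-1 fibre T[:,0,0] = [-6, 2] gives a = [3, -1] (primitive direction); the mode-2 fibre T[0,:,0] = [-6, -12] gives b = [1, 2]; then c[k] = T[0,0,k] / (a[0]·b[0]) = [-6, 6, 6] / 3 = [-2, 2, 2].
Expanding [3, -1] ⊗ [1, 2] ⊗ [-2, 2, 2] reproduces all 12 entries of T, so T = [3, -1] ⊗ [1, 2] ⊗ [-2, 2, 2] and rank(T) ≤ 1.
These bounds meet, so rank(T) = 1.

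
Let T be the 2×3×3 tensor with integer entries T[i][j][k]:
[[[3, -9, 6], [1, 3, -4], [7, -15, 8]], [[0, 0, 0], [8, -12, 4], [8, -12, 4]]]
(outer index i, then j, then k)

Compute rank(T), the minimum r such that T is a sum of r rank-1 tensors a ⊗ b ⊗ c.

2

Lower bound: the mode-3 unfolding of T (rows indexed by k, columns by (i,j) = (0,0), (0,1), (0,2), (1,0), (1,1), (1,2)) is [[3, 1, 7, 0, 8, 8], [-9, 3, -15, 0, -12, -12], [6, -4, 8, 0, 4, 4]].
There the 2×2 minor on rows k ∈ {0, 1}, columns (i,j) ∈ {(0,0), (0,1)} is det [[3, 1], [-9, 3]] = 18 ≠ 0, so this unfolding has rank ≥ 2; CP rank is at least every unfolding rank, so rank(T) ≥ 2. (Unfolding ranks only ever bound the CP rank from below — rank(T) can be strictly larger than all of them — so the matching upper bound has to come from an explicit 2-term decomposition.)
Upper bound — finding two terms. Write S_k = T[:,:,k] for the frontal slices: S₀ = [[3, 1, 7], [0, 8, 8]], S₁ = [[-9, 3, -15], [0, -12, -12]], S₂ = [[6, -4, 8], [0, 4, 4]].
If T = a₁ ⊗ b₁ ⊗ c₁ + a₂ ⊗ b₂ ⊗ c₂ then each S_k = c₁[k]·a₁b₁ᵀ + c₂[k]·a₂b₂ᵀ. S₀ and S₁ are linearly independent, so a₁b₁ᵀ and a₂b₂ᵀ must span the same plane of matrices: they are the rank-1 matrices of the form x·S₀ + y·S₁.
The 2×2 minor of x·S₀ + y·S₁ on rows {0,1}, columns {0,1} is 24·x² − 108·xy + 108·y² = 12·(2·x − 3·y)(x − 3·y), vanishing at (x:y) = (3:2) and (3:1).
M₁ = 3·S₀ + 2·S₁ = [[-9, 9, -9], [0, 0, 0]] = (-9)·[1, 0][1, -1, 1]ᵀ and M₂ = 3·S₀ + S₁ = [[0, 6, 6], [0, 12, 12]] = 6·[1, 2][0, 1, 1]ᵀ, so take a₁ = [1, 0], b₁ = [1, -1, 1], a₂ = [1, 2], b₂ = [0, 1, 1].
Each slice is an integer combination of E₁ = a₁b₁ᵀ and E₂ = a₂b₂ᵀ: S₀ = 3·E₁ + 4·E₂, S₁ = −9·E₁ − 6·E₂, S₂ = 6·E₁ + 2·E₂; reading off coefficients, c₁ = [3, -9, 6] and c₂ = [4, -6, 2].
Hence T = [1, 0] ⊗ [1, -1, 1] ⊗ [3, -9, 6] + [1, 2] ⊗ [0, 1, 1] ⊗ [4, -6, 2], so rank(T) ≤ 2.
These bounds meet, so rank(T) = 2.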